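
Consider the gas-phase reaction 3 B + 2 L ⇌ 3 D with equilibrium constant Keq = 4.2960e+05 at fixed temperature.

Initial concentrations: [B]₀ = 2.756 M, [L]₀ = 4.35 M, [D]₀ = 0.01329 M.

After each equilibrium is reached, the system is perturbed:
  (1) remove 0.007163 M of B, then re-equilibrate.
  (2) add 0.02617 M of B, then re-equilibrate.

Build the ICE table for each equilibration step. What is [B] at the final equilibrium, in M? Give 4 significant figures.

Q₀ = 5.9260e-09 vs Keq = 4.2960e+05 ⇒ Q<K, forward
Step 1:
                   B          L          D
  init         2.756       4.35    0.01329
  Δ           -2.736     -1.824      2.736
  eq         0.01965      2.526       2.75
  solve Keq expr → x = 0.9121; check Q = 4.2960e+05
Then remove 0.007163 M of B.
Step 2:
                   B          L          D
  init       0.01249      2.526       2.75
  Δ         0.007088   0.004725  -0.007088
  eq         0.01957       2.53      2.743
  solve Keq expr → x = -0.002363; check Q = 4.2960e+05
Then add 0.02617 M of B.
Step 3:
                   B          L          D
  init       0.04574       2.53      2.743
  Δ         -0.02589   -0.01726    0.02589
  eq         0.01985      2.513      2.768
  solve Keq expr → x = 0.008632; check Q = 4.2960e+05

[B]_eq = 0.01985 M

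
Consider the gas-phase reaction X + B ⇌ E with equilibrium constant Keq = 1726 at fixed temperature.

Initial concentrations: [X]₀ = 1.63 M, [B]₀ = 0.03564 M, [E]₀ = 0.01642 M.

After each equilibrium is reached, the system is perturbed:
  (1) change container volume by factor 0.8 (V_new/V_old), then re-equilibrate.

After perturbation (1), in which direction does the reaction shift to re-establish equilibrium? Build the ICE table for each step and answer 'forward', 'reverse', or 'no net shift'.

Q₀ = 0.2826 vs Keq = 1726 ⇒ Q<K, forward
Step 1:
                  X         B         E
  init         1.63   0.03564   0.01642
  Δ        -0.03562  -0.03562   0.03562
  eq          1.594 1.8911e-05   0.05204
  solve Keq expr → x = 0.03562; check Q = 1726
Then change container volume by factor 0.8 (V_new/V_old).
Step 2:
                  X         B         E
  init        1.993 2.3639e-05   0.06505
  Δ       -4.7263e-06 -4.7263e-06 4.7263e-06
  eq          1.993 1.8912e-05   0.06506
  solve Keq expr → x = 4.7263e-06; check Q = 1726

Direction: forward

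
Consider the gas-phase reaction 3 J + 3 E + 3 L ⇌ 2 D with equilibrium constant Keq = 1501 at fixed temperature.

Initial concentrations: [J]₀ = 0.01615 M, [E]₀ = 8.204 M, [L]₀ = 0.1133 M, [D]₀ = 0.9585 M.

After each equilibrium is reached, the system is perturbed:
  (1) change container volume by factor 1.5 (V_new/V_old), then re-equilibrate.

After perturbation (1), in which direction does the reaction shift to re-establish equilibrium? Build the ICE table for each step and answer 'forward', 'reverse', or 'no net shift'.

Q₀ = 2.7158e+05 vs Keq = 1501 ⇒ Q>K, reverse
Step 1:
                    J           E           L           D
  I           0.01615       8.204      0.1133      0.9585
  C           0.04675     0.04675     0.04675    -0.03116
  E            0.0629       8.251        0.16      0.9273
  solve Keq expr → x = -0.01558; check Q = 1501
Then change container volume by factor 1.5 (V_new/V_old).
Step 2:
                    J           E           L           D
  I           0.04193         5.5      0.1067      0.6182
  C           0.03613     0.03613     0.03613    -0.02408
  E           0.07806       5.537      0.1428      0.5941
  solve Keq expr → x = -0.01204; check Q = 1501

Direction: reverse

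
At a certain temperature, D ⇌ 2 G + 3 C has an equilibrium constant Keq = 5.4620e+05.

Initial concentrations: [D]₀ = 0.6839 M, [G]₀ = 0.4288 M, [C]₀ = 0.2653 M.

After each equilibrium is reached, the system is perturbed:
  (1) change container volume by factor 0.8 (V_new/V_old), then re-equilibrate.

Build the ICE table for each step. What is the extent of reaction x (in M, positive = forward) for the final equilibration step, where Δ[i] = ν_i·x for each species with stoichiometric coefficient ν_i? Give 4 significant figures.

Q₀ = 0.00502 vs Keq = 5.4620e+05 ⇒ Q<K, forward
Step 1:
                  D         G         C
  Initial    0.6839    0.4288    0.2653
  Change    -0.6838     1.368     2.051
  Equil   7.3474e-05     1.796     2.317
  solve Keq expr → x = 0.6838; check Q = 5.4620e+05
Then change container volume by factor 0.8 (V_new/V_old).
Step 2:
                  D         G         C
  Initial 9.1843e-05     2.246     2.896
  Change  1.3224e-04 -2.6448e-04 -3.9671e-04
  Equil   2.2408e-04     2.245     2.896
  solve Keq expr → x = -1.3224e-04; check Q = 5.4620e+05

x = -1.3224e-04 M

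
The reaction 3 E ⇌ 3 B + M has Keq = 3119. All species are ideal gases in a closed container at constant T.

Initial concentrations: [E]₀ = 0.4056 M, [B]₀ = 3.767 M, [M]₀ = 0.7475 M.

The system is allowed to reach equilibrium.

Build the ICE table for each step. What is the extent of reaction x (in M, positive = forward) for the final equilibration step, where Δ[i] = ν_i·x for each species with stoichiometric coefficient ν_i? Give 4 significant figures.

Q₀ = 598.8 vs Keq = 3119 ⇒ Q<K, forward
Step 1:
                   E          B          M
  Initial     0.4056      3.767     0.7475
  Change     -0.1564     0.1564    0.05212
  Equil       0.2492      3.923     0.7996
  solve Keq expr → x = 0.05212; check Q = 3119

x = 0.05212 M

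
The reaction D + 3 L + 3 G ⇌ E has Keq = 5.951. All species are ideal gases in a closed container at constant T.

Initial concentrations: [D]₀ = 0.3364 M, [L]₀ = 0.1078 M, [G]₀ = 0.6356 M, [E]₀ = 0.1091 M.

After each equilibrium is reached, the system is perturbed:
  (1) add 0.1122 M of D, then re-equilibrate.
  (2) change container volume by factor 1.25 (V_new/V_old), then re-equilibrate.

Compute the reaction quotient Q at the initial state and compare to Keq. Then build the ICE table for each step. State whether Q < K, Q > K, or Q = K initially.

Q₀ = 1008; Q > K (proceeds reverse)

Q₀ = 1008 vs Keq = 5.951 ⇒ Q>K, reverse
Step 1:
                  D         L         G         E
  init       0.3364    0.1078    0.6356    0.1091
  Δ         0.06726    0.2018    0.2018  -0.06726
  eq         0.4037    0.3096    0.8374   0.04184
  solve Keq expr → x = -0.06726; check Q = 5.951
Then add 0.1122 M of D.
Step 2:
                  D         L         G         E
  init       0.5159    0.3096    0.8374   0.04184
  Δ       -0.003758  -0.01127  -0.01127  0.003758
  eq         0.5121    0.2983    0.8261    0.0456
  solve Keq expr → x = 0.003758; check Q = 5.951
Then change container volume by factor 1.25 (V_new/V_old).
Step 3:
                  D         L         G         E
  init       0.4097    0.2386    0.6609   0.03648
  Δ         0.01561   0.04683   0.04683  -0.01561
  eq         0.4253    0.2855    0.7077   0.02087
  solve Keq expr → x = -0.01561; check Q = 5.951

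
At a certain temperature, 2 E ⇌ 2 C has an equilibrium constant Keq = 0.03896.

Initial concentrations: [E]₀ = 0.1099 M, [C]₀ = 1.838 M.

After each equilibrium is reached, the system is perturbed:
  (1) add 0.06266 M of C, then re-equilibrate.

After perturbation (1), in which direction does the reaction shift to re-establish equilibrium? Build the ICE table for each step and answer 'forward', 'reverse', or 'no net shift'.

Direction: reverse

Q₀ = 279.7 vs Keq = 0.03896 ⇒ Q>K, reverse
Step 1:
                  E         C
  init       0.1099     1.838
  Δ           1.517    -1.517
  eq          1.627    0.3211
  solve Keq expr → x = -0.7584; check Q = 0.03896
Then add 0.06266 M of C.
Step 2:
                  E         C
  init        1.627    0.3838
  Δ         0.05233  -0.05233
  eq          1.679    0.3314
  solve Keq expr → x = -0.02617; check Q = 0.03896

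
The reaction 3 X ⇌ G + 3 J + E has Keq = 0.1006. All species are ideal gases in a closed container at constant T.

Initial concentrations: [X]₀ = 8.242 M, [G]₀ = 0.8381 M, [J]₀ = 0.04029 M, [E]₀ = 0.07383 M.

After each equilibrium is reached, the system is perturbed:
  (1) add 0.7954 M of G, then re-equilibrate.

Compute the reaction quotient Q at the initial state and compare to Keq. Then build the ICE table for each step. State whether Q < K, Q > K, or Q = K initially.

Q₀ = 7.2281e-09 vs Keq = 0.1006 ⇒ Q<K, forward
Step 1:
                  X         G         J         E
  init        8.242    0.8381   0.04029   0.07383
  Δ          -2.384    0.7948     2.384    0.7948
  eq          5.858     1.633     2.425    0.8686
  solve Keq expr → x = 0.7948; check Q = 0.1006
Then add 0.7954 M of G.
Step 2:
                  X         G         J         E
  init        5.858     2.428     2.425    0.8686
  Δ          0.1708  -0.05693   -0.1708  -0.05693
  eq          6.028     2.371     2.254    0.8117
  solve Keq expr → x = -0.05693; check Q = 0.1006

Q₀ = 7.2281e-09; Q < K (proceeds forward)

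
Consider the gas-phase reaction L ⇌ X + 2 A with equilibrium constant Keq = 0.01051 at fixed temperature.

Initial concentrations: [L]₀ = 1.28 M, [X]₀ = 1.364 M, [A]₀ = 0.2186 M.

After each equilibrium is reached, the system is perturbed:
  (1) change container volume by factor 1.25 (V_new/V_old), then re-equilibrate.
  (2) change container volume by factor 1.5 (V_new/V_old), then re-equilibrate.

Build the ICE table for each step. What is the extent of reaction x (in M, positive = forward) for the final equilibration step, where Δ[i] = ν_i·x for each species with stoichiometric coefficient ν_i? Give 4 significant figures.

Q₀ = 0.05092 vs Keq = 0.01051 ⇒ Q>K, reverse
Step 1:
                   L          X          A
  init          1.28      1.364     0.2186
  Δ          0.05744   -0.05744    -0.1149
  eq           1.337      1.307     0.1037
  solve Keq expr → x = -0.05744; check Q = 0.01051
Then change container volume by factor 1.25 (V_new/V_old).
Step 2:
                   L          X          A
  init          1.07      1.045    0.08298
  Δ         -0.00989    0.00989    0.01978
  eq            1.06      1.055     0.1028
  solve Keq expr → x = 0.00989; check Q = 0.01051
Then change container volume by factor 1.5 (V_new/V_old).
Step 3:
                   L          X          A
  init        0.7067     0.7034     0.0685
  Δ         -0.01598    0.01598    0.03195
  eq          0.6907     0.7194     0.1005
  solve Keq expr → x = 0.01598; check Q = 0.01051

x = 0.01598 M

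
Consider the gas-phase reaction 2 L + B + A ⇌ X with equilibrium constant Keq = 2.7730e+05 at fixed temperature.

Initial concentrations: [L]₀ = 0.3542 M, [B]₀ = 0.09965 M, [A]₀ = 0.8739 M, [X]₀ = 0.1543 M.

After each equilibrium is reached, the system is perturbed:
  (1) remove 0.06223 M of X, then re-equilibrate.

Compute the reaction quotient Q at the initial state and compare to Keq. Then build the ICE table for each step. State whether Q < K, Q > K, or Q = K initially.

Q₀ = 14.12 vs Keq = 2.7730e+05 ⇒ Q<K, forward
Step 1:
                  L         B         A         X
  init       0.3542   0.09965    0.8739    0.1543
  Δ         -0.1992   -0.0996   -0.0996    0.0996
  eq          0.155 4.9221e-05    0.7743    0.2539
  solve Keq expr → x = 0.0996; check Q = 2.7730e+05
Then remove 0.06223 M of X.
Step 2:
                  L         B         A         X
  init        0.155 4.9221e-05    0.7743    0.1917
  Δ       -2.4099e-05 -1.2049e-05 -1.2049e-05 1.2049e-05
  eq          0.155 3.7172e-05    0.7743    0.1917
  solve Keq expr → x = 1.2049e-05; check Q = 2.7730e+05

Q₀ = 14.12; Q < K (proceeds forward)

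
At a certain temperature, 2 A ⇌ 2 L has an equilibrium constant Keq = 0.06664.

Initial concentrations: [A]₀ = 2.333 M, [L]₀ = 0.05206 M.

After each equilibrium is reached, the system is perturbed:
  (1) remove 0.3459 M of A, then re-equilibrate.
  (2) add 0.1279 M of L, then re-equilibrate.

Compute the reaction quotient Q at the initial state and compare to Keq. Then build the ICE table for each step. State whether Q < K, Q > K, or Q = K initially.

Q₀ = 4.9794e-04 vs Keq = 0.06664 ⇒ Q<K, forward
Step 1:
                  A         L
  init        2.333   0.05206
  Δ         -0.4373    0.4373
  eq          1.896    0.4894
  solve Keq expr → x = 0.2187; check Q = 0.06664
Then remove 0.3459 M of A.
Step 2:
                  A         L
  init         1.55    0.4894
  Δ         0.07097  -0.07097
  eq          1.621    0.4184
  solve Keq expr → x = -0.03549; check Q = 0.06664
Then add 0.1279 M of L.
Step 3:
                  A         L
  init        1.621    0.5463
  Δ          0.1017   -0.1017
  eq          1.722    0.4446
  solve Keq expr → x = -0.05083; check Q = 0.06664

Q₀ = 4.9794e-04; Q < K (proceeds forward)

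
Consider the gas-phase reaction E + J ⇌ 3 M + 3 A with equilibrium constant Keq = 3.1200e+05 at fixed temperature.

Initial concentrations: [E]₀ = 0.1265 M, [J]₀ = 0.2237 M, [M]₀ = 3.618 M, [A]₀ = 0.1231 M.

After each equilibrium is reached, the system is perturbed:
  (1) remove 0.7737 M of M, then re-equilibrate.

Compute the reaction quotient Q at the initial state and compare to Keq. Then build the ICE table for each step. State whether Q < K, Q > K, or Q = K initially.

Q₀ = 3.122; Q < K (proceeds forward)

Q₀ = 3.122 vs Keq = 3.1200e+05 ⇒ Q<K, forward
Step 1:
                   E          J          M          A
  Initial     0.1265     0.2237      3.618     0.1231
  Change     -0.1262    -0.1262     0.3787     0.3787
  Equil   2.6528e-04    0.09747      3.997     0.5018
  solve Keq expr → x = 0.1262; check Q = 3.1200e+05
Then remove 0.7737 M of M.
Step 2:
                   E          J          M          A
  Initial 2.6528e-04    0.09747      3.223     0.5018
  Change  -1.2562e-04 -1.2562e-04 3.7686e-04 3.7686e-04
  Equil   1.3966e-04    0.09734      3.223     0.5022
  solve Keq expr → x = 1.2562e-04; check Q = 3.1200e+05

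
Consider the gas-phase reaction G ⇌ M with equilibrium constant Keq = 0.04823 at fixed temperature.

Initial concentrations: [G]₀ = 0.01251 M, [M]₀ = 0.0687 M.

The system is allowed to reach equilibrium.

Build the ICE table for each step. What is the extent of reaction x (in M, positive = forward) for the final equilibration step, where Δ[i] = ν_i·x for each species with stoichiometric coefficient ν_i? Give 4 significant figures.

Q₀ = 5.492 vs Keq = 0.04823 ⇒ Q>K, reverse
Step 1:
                  G         M
  Initial   0.01251    0.0687
  Change    0.06496  -0.06496
  Equil     0.07747  0.003737
  solve Keq expr → x = -0.06496; check Q = 0.04823

x = -0.06496 M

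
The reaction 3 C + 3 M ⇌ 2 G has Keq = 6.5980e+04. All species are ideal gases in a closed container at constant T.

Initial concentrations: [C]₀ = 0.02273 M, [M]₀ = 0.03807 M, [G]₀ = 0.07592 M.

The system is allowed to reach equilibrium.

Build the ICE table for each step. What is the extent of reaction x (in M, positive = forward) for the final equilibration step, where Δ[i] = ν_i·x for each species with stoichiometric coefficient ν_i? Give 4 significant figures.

x = -0.01007 M

Q₀ = 8.8954e+06 vs Keq = 6.5980e+04 ⇒ Q>K, reverse
Step 1:
                   C          M          G
  Initial    0.02273    0.03807    0.07592
  Change      0.0302     0.0302   -0.02013
  Equil      0.05293    0.06827    0.05579
  solve Keq expr → x = -0.01007; check Q = 6.5980e+04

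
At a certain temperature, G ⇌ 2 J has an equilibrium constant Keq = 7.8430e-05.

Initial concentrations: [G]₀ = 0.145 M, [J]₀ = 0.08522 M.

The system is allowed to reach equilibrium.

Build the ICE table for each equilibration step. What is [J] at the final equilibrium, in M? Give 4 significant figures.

Q₀ = 0.05009 vs Keq = 7.8430e-05 ⇒ Q>K, reverse
Step 1:
                   G          J
  Initial      0.145    0.08522
  Change      0.0407    -0.0814
  Equil       0.1857   0.003816
  solve Keq expr → x = -0.0407; check Q = 7.8430e-05

[J]_eq = 0.003816 M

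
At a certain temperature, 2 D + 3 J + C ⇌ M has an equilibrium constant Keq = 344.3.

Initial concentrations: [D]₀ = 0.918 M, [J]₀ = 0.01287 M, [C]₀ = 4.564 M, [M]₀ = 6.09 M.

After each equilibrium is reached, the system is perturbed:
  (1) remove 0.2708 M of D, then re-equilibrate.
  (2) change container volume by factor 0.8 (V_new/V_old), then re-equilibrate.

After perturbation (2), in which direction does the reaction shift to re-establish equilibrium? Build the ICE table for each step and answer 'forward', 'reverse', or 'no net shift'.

Direction: forward

Q₀ = 7.4276e+05 vs Keq = 344.3 ⇒ Q>K, reverse
Step 1:
                  D         J         C         M
  Initial     0.918   0.01287     4.564      6.09
  Change    0.09464     0.142   0.04732  -0.04732
  Equil       1.013    0.1548     4.611     6.043
  solve Keq expr → x = -0.04732; check Q = 344.3
Then remove 0.2708 M of D.
Step 2:
                  D         J         C         M
  Initial    0.7418    0.1548     4.611     6.043
  Change    0.02126   0.03189   0.01063  -0.01063
  Equil      0.7631    0.1867     4.622     6.032
  solve Keq expr → x = -0.01063; check Q = 344.3
Then change container volume by factor 0.8 (V_new/V_old).
Step 3:
                  D         J         C         M
  Initial    0.9539    0.2334     5.777      7.54
  Change   -0.04459  -0.06689   -0.0223    0.0223
  Equil      0.9093    0.1665     5.755     7.562
  solve Keq expr → x = 0.0223; check Q = 344.3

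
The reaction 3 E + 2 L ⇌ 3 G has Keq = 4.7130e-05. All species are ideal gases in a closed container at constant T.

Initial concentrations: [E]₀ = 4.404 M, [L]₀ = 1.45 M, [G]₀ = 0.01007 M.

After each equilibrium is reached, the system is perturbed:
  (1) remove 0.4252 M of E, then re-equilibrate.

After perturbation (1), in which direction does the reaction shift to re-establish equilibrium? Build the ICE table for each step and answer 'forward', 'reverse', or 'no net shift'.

Q₀ = 5.6860e-09 vs Keq = 4.7130e-05 ⇒ Q<K, forward
Step 1:
                   E          L          G
  Initial      4.404       1.45    0.01007
  Change      -0.175    -0.1167      0.175
  Equil        4.229      1.333     0.1851
  solve Keq expr → x = 0.05833; check Q = 4.7130e-05
Then remove 0.4252 M of E.
Step 2:
                   E          L          G
  Initial      3.804      1.333     0.1851
  Change     0.01692    0.01128   -0.01692
  Equil        3.821      1.345     0.1681
  solve Keq expr → x = -0.005641; check Q = 4.7130e-05

Direction: reverse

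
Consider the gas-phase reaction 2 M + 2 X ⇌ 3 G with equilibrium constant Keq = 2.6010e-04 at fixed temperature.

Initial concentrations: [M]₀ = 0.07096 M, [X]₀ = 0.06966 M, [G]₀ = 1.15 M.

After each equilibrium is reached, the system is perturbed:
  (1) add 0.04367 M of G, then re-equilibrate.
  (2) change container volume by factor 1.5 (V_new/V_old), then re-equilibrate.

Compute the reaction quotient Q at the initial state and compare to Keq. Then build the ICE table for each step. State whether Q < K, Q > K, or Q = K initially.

Q₀ = 6.2244e+04; Q > K (proceeds reverse)

Q₀ = 6.2244e+04 vs Keq = 2.6010e-04 ⇒ Q>K, reverse
Step 1:
                   M          X          G
  init       0.07096    0.06966       1.15
  Δ           0.7348     0.7348     -1.102
  eq          0.8058     0.8045    0.04781
  solve Keq expr → x = -0.3674; check Q = 2.6010e-04
Then add 0.04367 M of G.
Step 2:
                   M          X          G
  init        0.8058     0.8045    0.09148
  Δ          0.02765    0.02765   -0.04147
  eq          0.8334     0.8321    0.05001
  solve Keq expr → x = -0.01382; check Q = 2.6010e-04
Then change container volume by factor 1.5 (V_new/V_old).
Step 3:
                   M          X          G
  init        0.5556     0.5547    0.03334
  Δ         0.002685   0.002685  -0.004027
  eq          0.5583     0.5574    0.02931
  solve Keq expr → x = -0.001342; check Q = 2.6010e-04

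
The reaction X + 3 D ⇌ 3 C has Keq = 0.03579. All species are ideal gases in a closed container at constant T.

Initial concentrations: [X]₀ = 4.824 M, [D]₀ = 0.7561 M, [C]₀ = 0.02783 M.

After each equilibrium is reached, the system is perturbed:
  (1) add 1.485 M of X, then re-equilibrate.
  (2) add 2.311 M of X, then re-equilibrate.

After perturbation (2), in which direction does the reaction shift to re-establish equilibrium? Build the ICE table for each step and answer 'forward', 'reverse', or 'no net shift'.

Q₀ = 1.0337e-05 vs Keq = 0.03579 ⇒ Q<K, forward
Step 1:
                   X          D          C
  Initial      4.824     0.7561    0.02783
  Change    -0.08384    -0.2515     0.2515
  Equil         4.74     0.5046     0.2793
  solve Keq expr → x = 0.08384; check Q = 0.03579
Then add 1.485 M of X.
Step 2:
                   X          D          C
  Initial      6.225     0.5046     0.2793
  Change   -0.005495   -0.01648    0.01648
  Equil         6.22     0.4881     0.2958
  solve Keq expr → x = 0.005495; check Q = 0.03579
Then add 2.311 M of X.
Step 3:
                   X          D          C
  Initial      8.531     0.4881     0.2958
  Change   -0.006529   -0.01959    0.01959
  Equil        8.524     0.4685     0.3154
  solve Keq expr → x = 0.006529; check Q = 0.03579

Direction: forward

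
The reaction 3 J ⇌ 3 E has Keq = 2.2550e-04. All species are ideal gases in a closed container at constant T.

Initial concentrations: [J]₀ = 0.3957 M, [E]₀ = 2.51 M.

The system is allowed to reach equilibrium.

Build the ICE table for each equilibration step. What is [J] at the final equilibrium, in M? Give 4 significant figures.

[J]_eq = 2.739 M

Q₀ = 255.2 vs Keq = 2.2550e-04 ⇒ Q>K, reverse
Step 1:
                   J          E
  Initial     0.3957       2.51
  Change       2.343     -2.343
  Equil        2.739     0.1667
  solve Keq expr → x = -0.7811; check Q = 2.2550e-04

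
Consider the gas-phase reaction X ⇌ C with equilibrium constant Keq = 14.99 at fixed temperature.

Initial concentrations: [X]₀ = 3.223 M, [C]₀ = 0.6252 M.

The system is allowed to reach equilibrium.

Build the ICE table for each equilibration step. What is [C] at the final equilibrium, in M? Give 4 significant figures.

[C]_eq = 3.608 M

Q₀ = 0.194 vs Keq = 14.99 ⇒ Q<K, forward
Step 1:
                  X         C
  I           3.223    0.6252
  C          -2.982     2.982
  E          0.2407     3.608
  solve Keq expr → x = 2.982; check Q = 14.99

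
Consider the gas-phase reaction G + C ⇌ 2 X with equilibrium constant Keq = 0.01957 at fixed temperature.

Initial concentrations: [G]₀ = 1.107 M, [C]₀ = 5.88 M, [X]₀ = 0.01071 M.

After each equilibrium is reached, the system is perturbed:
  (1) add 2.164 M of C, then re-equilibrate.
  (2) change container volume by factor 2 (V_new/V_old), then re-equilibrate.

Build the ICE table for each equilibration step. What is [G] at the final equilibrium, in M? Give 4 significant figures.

Q₀ = 1.7622e-05 vs Keq = 0.01957 ⇒ Q<K, forward
Step 1:
                  G         C         X
  init        1.107      5.88   0.01071
  Δ         -0.1577   -0.1577    0.3153
  eq         0.9493     5.722    0.3261
  solve Keq expr → x = 0.1577; check Q = 0.01957
Then add 2.164 M of C.
Step 2:
                  G         C         X
  init       0.9493     7.886    0.3261
  Δ        -0.02547  -0.02547   0.05094
  eq         0.9239     7.861     0.377
  solve Keq expr → x = 0.02547; check Q = 0.01957
Then change container volume by factor 2 (V_new/V_old).
Step 3:
                  G         C         X
  init       0.4619      3.93    0.1885
  Δ               0         0         0
  eq         0.4619      3.93    0.1885
  solve Keq expr → x = 0; check Q = 0.01957

[G]_eq = 0.4619 M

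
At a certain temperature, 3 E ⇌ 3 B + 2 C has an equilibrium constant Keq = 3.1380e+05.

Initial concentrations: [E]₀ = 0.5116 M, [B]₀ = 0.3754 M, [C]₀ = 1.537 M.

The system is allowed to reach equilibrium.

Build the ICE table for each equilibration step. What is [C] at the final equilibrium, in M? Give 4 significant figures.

[C]_eq = 1.865 M

Q₀ = 0.9333 vs Keq = 3.1380e+05 ⇒ Q<K, forward
Step 1:
                    E           B           C
  I            0.5116      0.3754       1.537
  C           -0.4923      0.4923      0.3282
  E           0.01935      0.8677       1.865
  solve Keq expr → x = 0.1641; check Q = 3.1380e+05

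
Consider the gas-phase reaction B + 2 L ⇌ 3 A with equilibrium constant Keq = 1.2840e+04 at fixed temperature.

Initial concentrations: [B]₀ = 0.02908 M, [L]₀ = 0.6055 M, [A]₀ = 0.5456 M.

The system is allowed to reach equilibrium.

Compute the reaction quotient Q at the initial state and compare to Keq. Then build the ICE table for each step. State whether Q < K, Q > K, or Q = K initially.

Q₀ = 15.23 vs Keq = 1.2840e+04 ⇒ Q<K, forward
Step 1:
                    B           L           A
  init        0.02908      0.6055      0.5456
  Δ          -0.02901    -0.05803     0.08704
  eq       6.5794e-05      0.5475      0.6326
  solve Keq expr → x = 0.02901; check Q = 1.2840e+04

Q₀ = 15.23; Q < K (proceeds forward)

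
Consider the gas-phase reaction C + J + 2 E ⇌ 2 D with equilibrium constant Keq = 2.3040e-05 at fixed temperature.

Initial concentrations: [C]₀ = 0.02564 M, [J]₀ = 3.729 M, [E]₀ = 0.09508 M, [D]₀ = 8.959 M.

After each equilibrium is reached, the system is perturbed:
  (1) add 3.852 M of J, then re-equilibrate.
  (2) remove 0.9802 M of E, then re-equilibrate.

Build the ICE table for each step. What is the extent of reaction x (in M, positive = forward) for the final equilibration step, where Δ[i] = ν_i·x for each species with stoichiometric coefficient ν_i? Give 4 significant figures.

Q₀ = 9.2860e+04 vs Keq = 2.3040e-05 ⇒ Q>K, reverse
Step 1:
                  C         J         E         D
  init      0.02564     3.729   0.09508     8.959
  Δ           4.354     4.354     8.708    -8.708
  eq          4.379     8.083     8.803    0.2514
  solve Keq expr → x = -4.354; check Q = 2.3040e-05
Then add 3.852 M of J.
Step 2:
                  C         J         E         D
  init        4.379     11.93     8.803    0.2514
  Δ        -0.02555  -0.02555   -0.0511    0.0511
  eq          4.354     11.91     8.752    0.3025
  solve Keq expr → x = 0.02555; check Q = 2.3040e-05
Then remove 0.9802 M of E.
Step 3:
                  C         J         E         D
  init        4.354     11.91     7.771    0.3025
  Δ         0.01605   0.01605   0.03209  -0.03209
  eq           4.37     11.93     7.803    0.2704
  solve Keq expr → x = -0.01605; check Q = 2.3040e-05

x = -0.01605 M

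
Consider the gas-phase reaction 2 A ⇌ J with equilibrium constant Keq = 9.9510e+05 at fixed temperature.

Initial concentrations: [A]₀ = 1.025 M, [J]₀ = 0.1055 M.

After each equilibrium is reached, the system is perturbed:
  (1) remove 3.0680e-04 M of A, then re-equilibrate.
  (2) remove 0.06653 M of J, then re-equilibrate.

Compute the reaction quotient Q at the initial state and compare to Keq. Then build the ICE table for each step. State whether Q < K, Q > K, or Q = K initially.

Q₀ = 0.1004; Q < K (proceeds forward)

Q₀ = 0.1004 vs Keq = 9.9510e+05 ⇒ Q<K, forward
Step 1:
                  A         J
  I           1.025    0.1055
  C          -1.024    0.5121
  E       7.8781e-04    0.6176
  solve Keq expr → x = 0.5121; check Q = 9.9510e+05
Then remove 3.0680e-04 M of A.
Step 2:
                  A         J
  I       4.8101e-04    0.6176
  C       3.0670e-04 -1.5335e-04
  E       7.8771e-04    0.6175
  solve Keq expr → x = -1.5335e-04; check Q = 9.9510e+05
Then remove 0.06653 M of J.
Step 3:
                  A         J
  I       7.8771e-04    0.5509
  C       -4.3632e-05 2.1816e-05
  E       7.4408e-04    0.5509
  solve Keq expr → x = 2.1816e-05; check Q = 9.9510e+05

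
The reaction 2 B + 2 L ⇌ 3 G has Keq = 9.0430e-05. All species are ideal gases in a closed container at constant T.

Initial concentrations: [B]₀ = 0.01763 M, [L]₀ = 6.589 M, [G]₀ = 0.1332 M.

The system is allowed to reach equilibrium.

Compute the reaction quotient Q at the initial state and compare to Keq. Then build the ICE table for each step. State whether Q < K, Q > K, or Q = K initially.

Q₀ = 0.1751; Q > K (proceeds reverse)

Q₀ = 0.1751 vs Keq = 9.0430e-05 ⇒ Q>K, reverse
Step 1:
                   B          L          G
  I          0.01763      6.589     0.1332
  C           0.0682     0.0682    -0.1023
  E          0.08583      6.657    0.03091
  solve Keq expr → x = -0.0341; check Q = 9.0430e-05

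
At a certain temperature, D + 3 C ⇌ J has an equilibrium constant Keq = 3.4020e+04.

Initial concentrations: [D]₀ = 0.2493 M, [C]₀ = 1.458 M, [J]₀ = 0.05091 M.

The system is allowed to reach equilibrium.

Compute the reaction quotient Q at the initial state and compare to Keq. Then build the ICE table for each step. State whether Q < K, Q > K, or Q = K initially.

Q₀ = 0.06589 vs Keq = 3.4020e+04 ⇒ Q<K, forward
Step 1:
                   D          C          J
  init        0.2493      1.458    0.05091
  Δ          -0.2493    -0.7478     0.2493
  eq      2.4635e-05     0.7102     0.3002
  solve Keq expr → x = 0.2493; check Q = 3.4020e+04

Q₀ = 0.06589; Q < K (proceeds forward)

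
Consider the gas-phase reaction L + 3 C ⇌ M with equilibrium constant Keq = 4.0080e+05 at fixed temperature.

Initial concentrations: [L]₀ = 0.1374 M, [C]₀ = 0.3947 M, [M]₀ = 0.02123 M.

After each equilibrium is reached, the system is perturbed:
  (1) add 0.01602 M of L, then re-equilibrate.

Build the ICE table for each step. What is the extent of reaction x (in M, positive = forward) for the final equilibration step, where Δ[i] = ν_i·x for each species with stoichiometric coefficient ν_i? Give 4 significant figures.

x = 0.001833 M

Q₀ = 2.513 vs Keq = 4.0080e+05 ⇒ Q<K, forward
Step 1:
                  L         C         M
  init       0.1374    0.3947   0.02123
  Δ          -0.122   -0.3661     0.122
  eq        0.01535   0.02856    0.1433
  solve Keq expr → x = 0.122; check Q = 4.0080e+05
Then add 0.01602 M of L.
Step 2:
                  L         C         M
  init      0.03137   0.02856    0.1433
  Δ       -0.001833 -0.005499  0.001833
  eq        0.02954   0.02306    0.1451
  solve Keq expr → x = 0.001833; check Q = 4.0080e+05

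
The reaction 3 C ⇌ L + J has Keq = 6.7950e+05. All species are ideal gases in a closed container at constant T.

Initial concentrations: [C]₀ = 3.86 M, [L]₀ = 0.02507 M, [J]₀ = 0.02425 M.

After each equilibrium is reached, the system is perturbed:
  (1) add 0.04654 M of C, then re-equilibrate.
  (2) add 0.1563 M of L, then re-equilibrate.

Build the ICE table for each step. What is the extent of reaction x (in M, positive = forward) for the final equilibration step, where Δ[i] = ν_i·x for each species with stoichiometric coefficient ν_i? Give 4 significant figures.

x = -1.7287e-04 M

Q₀ = 1.0571e-05 vs Keq = 6.7950e+05 ⇒ Q<K, forward
Step 1:
                  C         L         J
  init         3.86   0.02507   0.02425
  Δ          -3.846     1.282     1.282
  eq         0.0136     1.307     1.306
  solve Keq expr → x = 1.282; check Q = 6.7950e+05
Then add 0.04654 M of C.
Step 2:
                  C         L         J
  init      0.06014     1.307     1.306
  Δ        -0.04643   0.01548   0.01548
  eq         0.0137     1.323     1.322
  solve Keq expr → x = 0.01548; check Q = 6.7950e+05
Then add 0.1563 M of L.
Step 3:
                  C         L         J
  init       0.0137     1.479     1.322
  Δ       5.1862e-04 -1.7287e-04 -1.7287e-04
  eq        0.01422     1.479     1.322
  solve Keq expr → x = -1.7287e-04; check Q = 6.7950e+05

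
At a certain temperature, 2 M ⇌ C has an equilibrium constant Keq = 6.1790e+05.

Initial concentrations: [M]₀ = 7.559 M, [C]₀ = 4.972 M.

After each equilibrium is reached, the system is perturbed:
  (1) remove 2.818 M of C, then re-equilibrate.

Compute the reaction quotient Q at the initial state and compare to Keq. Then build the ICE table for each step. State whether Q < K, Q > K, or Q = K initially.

Q₀ = 0.08702; Q < K (proceeds forward)

Q₀ = 0.08702 vs Keq = 6.1790e+05 ⇒ Q<K, forward
Step 1:
                  M         C
  init        7.559     4.972
  Δ          -7.555     3.778
  eq       0.003763      8.75
  solve Keq expr → x = 3.778; check Q = 6.1790e+05
Then remove 2.818 M of C.
Step 2:
                  M         C
  init     0.003763     5.932
  Δ       -6.6460e-04 3.3230e-04
  eq       0.003098     5.932
  solve Keq expr → x = 3.3230e-04; check Q = 6.1790e+05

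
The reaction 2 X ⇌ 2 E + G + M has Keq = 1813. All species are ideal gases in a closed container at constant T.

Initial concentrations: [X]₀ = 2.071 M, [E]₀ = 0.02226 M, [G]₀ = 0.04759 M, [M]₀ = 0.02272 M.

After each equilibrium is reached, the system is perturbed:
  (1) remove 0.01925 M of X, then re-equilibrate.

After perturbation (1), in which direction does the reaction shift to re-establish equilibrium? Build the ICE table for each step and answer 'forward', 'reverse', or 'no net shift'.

Direction: reverse

Q₀ = 1.2491e-07 vs Keq = 1813 ⇒ Q<K, forward
Step 1:
                  X         E         G         M
  init        2.071   0.02226   0.04759   0.02272
  Δ          -2.021     2.021      1.01      1.01
  eq        0.05017     2.043     1.058     1.033
  solve Keq expr → x = 1.01; check Q = 1813
Then remove 0.01925 M of X.
Step 2:
                  X         E         G         M
  init      0.03092     2.043     1.058     1.033
  Δ         0.01836  -0.01836 -0.009181 -0.009181
  eq        0.04928     2.025     1.049     1.024
  solve Keq expr → x = -0.009181; check Q = 1813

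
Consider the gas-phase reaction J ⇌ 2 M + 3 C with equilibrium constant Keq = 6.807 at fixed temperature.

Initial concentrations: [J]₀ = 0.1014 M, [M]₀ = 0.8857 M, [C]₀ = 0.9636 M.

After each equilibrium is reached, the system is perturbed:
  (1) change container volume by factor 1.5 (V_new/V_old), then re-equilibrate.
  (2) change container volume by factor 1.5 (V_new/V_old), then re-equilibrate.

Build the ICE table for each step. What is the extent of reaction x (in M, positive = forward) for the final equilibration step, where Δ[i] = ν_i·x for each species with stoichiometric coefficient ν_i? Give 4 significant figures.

x = 0.01374 M

Q₀ = 6.922 vs Keq = 6.807 ⇒ Q>K, reverse
Step 1:
                    J           M           C
  Initial      0.1014      0.8857      0.9636
  Change   7.0638e-04   -0.001413   -0.002119
  Equil        0.1021      0.8843      0.9615
  solve Keq expr → x = -7.0638e-04; check Q = 6.807
Then change container volume by factor 1.5 (V_new/V_old).
Step 2:
                    J           M           C
  Initial     0.06807      0.5895       0.641
  Change     -0.03937     0.07875      0.1181
  Equil        0.0287      0.6683      0.7591
  solve Keq expr → x = 0.03937; check Q = 6.807
Then change container volume by factor 1.5 (V_new/V_old).
Step 3:
                    J           M           C
  Initial     0.01913      0.4455      0.5061
  Change     -0.01374     0.02749     0.04123
  Equil      0.005388       0.473      0.5473
  solve Keq expr → x = 0.01374; check Q = 6.807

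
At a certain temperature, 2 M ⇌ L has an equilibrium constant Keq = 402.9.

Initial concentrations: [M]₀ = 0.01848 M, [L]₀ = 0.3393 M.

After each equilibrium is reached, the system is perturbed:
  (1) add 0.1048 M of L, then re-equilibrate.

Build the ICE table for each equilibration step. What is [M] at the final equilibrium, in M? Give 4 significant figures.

Q₀ = 993.5 vs Keq = 402.9 ⇒ Q>K, reverse
Step 1:
                  M         L
  init      0.01848    0.3393
  Δ         0.01032 -0.005159
  eq         0.0288    0.3341
  solve Keq expr → x = -0.005159; check Q = 402.9
Then add 0.1048 M of L.
Step 2:
                  M         L
  init       0.0288    0.4389
  Δ        0.004131 -0.002065
  eq        0.03293    0.4369
  solve Keq expr → x = -0.002065; check Q = 402.9

[M]_eq = 0.03293 M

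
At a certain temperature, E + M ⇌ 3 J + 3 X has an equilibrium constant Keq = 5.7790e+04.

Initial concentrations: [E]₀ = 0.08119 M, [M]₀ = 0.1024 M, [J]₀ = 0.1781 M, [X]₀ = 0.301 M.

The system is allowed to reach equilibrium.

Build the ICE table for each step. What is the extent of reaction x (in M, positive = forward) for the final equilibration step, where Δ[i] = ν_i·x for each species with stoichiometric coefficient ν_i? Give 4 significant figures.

Q₀ = 0.01853 vs Keq = 5.7790e+04 ⇒ Q<K, forward
Step 1:
                  E         M         J         X
  Initial   0.08119    0.1024    0.1781     0.301
  Change   -0.08118  -0.08118    0.2435    0.2435
  Equil   9.8701e-06   0.02122    0.4216    0.5445
  solve Keq expr → x = 0.08118; check Q = 5.7790e+04

x = 0.08118 M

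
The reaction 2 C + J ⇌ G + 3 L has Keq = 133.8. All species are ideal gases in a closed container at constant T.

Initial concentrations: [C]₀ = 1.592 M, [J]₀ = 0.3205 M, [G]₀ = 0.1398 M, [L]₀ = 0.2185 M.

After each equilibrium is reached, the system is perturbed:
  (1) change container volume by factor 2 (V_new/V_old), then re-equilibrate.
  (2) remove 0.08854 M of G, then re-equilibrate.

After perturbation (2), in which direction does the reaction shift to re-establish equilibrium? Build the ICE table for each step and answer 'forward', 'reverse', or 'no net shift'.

Q₀ = 0.001795 vs Keq = 133.8 ⇒ Q<K, forward
Step 1:
                    C           J           G           L
  I             1.592      0.3205      0.1398      0.2185
  C           -0.6295     -0.3147      0.3147      0.9442
  E            0.9625    0.005764      0.4545       1.163
  solve Keq expr → x = 0.3147; check Q = 133.8
Then change container volume by factor 2 (V_new/V_old).
Step 2:
                    C           J           G           L
  I            0.4813    0.002882      0.2273      0.5814
  C         -0.002767   -0.001384    0.001384    0.004151
  E            0.4785    0.001498      0.2287      0.5855
  solve Keq expr → x = 0.001384; check Q = 133.8
Then remove 0.08854 M of G.
Step 3:
                    C           J           G           L
  I            0.4785    0.001498      0.1401      0.5855
  C         -0.001128 -5.6401e-04  5.6401e-04    0.001692
  E            0.4774  9.3413e-04      0.1407      0.5872
  solve Keq expr → x = 5.6401e-04; check Q = 133.8

Direction: forward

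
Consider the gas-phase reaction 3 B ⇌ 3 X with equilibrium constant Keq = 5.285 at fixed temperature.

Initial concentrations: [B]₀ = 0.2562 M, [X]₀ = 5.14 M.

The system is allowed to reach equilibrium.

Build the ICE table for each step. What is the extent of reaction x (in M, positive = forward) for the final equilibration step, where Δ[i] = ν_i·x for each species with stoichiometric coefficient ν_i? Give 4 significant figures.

x = -0.5706 M

Q₀ = 8075 vs Keq = 5.285 ⇒ Q>K, reverse
Step 1:
                    B           X
  Initial      0.2562        5.14
  Change        1.712      -1.712
  Equil         1.968       3.428
  solve Keq expr → x = -0.5706; check Q = 5.285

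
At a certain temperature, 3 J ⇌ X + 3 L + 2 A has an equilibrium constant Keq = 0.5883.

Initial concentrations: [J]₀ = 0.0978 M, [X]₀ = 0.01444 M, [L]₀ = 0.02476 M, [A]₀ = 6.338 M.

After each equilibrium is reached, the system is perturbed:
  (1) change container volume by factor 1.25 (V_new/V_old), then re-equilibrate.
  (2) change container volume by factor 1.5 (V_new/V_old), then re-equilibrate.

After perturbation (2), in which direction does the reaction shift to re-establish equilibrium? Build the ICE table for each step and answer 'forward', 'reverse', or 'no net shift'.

Direction: forward

Q₀ = 0.009413 vs Keq = 0.5883 ⇒ Q<K, forward
Step 1:
                    J           X           L           A
  Initial      0.0978     0.01444     0.02476       6.338
  Change     -0.03109     0.01036     0.03109     0.02072
  Equil       0.06671      0.0248     0.05585       6.359
  solve Keq expr → x = 0.01036; check Q = 0.5883
Then change container volume by factor 1.25 (V_new/V_old).
Step 2:
                    J           X           L           A
  Initial     0.05337     0.01984     0.04468       5.087
  Change    -0.004813    0.001604    0.004813    0.003208
  Equil       0.04856     0.02145     0.04949        5.09
  solve Keq expr → x = 0.001604; check Q = 0.5883
Then change container volume by factor 1.5 (V_new/V_old).
Step 3:
                    J           X           L           A
  Initial     0.03237      0.0143     0.03299       3.393
  Change    -0.005843    0.001948    0.005843    0.003896
  Equil       0.02653     0.01625     0.03884       3.397
  solve Keq expr → x = 0.001948; check Q = 0.5883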